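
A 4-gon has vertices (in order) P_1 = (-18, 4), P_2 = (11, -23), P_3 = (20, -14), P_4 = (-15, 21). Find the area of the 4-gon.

602

Σ = (370) + (306) + (210) + (318) = 1204
Area = |Σ|/2 = 602.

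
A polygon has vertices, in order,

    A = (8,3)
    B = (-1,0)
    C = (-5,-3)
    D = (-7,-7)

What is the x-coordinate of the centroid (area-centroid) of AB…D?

-26/33

Apply the surveyor's formula. First the cross-terms c_i = x_i·y_{i+1} − x_{i+1}·y_i:
  3, 3, 14, 35  ⇒  2A = 55, A = 27.5.
Then Σ (x_i + x_{i+1})·c_i = -130, so x̄ = -130 / (6·27.5) = -26/33.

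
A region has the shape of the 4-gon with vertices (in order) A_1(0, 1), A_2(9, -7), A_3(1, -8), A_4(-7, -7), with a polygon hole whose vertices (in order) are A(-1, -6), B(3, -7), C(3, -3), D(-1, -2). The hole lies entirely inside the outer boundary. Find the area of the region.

56

Outer boundary:
Σ = (-9) + (-65) + (-63) + (-7) = -144
Area = |Σ|/2 = 72.
Hole:
A→B: (-1)(-7) − (3)(-6) = 25
B→C: (3)(-3) − (3)(-7) = 12
C→D: (3)(-2) − (-1)(-3) = -9
D→A: (-1)(-6) − (-1)(-2) = 4
Σ = 32
Area = |Σ|/2 = 16.
Net area = 72 − 16 = 56.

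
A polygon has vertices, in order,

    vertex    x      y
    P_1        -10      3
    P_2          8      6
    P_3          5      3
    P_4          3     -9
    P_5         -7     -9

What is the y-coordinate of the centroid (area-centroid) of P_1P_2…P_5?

Apply Gauss's area formula. First the cross-terms c_i = x_i·y_{i+1} − x_{i+1}·y_i:
  -84, -6, -54, -90, -111  ⇒  2A = -345, A = -172.5.
Then Σ (y_i + y_{i+1})·c_i = 1800, so ȳ = 1800 / (6·(-172.5)) = -40/23.

-40/23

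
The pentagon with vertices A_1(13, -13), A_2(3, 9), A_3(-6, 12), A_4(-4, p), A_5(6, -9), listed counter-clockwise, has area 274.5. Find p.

-15

Write out the shoelace sum; only the two edges meeting at A_4 involve p:
2·Area = [((-6)·p − (-4)·12) + ((-4)·(-9) − 6·p)] + 285
       = -12·p + 369 = 549
⇒ p = -15.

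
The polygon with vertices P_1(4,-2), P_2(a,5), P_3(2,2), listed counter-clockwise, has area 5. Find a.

3

The doubled signed area Σ (x_i y_{i+1} − x_{i+1} y_i) is linear in a.
With a=0 it equals -2; the coefficient of a is 4 (from the two edges through P_2).
So 4·a + -2 = 2·5 = 10 ⇒ a = 3.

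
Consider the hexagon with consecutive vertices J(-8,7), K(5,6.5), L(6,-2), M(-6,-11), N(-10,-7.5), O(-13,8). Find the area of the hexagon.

241.75

Apply the shoelace formula: 2A = Σ (x_i·y_{i+1} − x_{i+1}·y_i), indices taken mod 6.
Cross-terms: -87, -49, -78, -65, -177.5, -27  ⇒  Σ = -483.5
Area = |Σ|/2 = 241.75.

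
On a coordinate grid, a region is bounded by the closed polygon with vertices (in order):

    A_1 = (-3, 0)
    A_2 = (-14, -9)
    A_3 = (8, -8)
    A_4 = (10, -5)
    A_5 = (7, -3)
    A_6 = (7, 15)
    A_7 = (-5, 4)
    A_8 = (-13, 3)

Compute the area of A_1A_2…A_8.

Apply the shoelace formula: 2A = Σ (x_i·y_{i+1} − x_{i+1}·y_i), indices taken mod 8.
Σ = (27) + (184) + (40) + (5) + (126) + (103) + (37) + (9) = 531
Area = |Σ|/2 = 265.5.

265.5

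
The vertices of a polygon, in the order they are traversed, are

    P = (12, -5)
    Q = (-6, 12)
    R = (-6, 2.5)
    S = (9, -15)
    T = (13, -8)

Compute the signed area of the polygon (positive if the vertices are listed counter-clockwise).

Σ = (114) + (57) + (67.5) + (123) + (31) = 392.5
Signed area = Σ/2 = 196.25 (positive ⇒ counter-clockwise traversal).

196.25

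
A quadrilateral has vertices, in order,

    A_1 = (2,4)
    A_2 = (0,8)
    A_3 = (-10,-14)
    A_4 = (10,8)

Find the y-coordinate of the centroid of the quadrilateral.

Apply the shoelace (surveyor's) formula. First the cross-terms c_i = x_i·y_{i+1} − x_{i+1}·y_i:
  16, 80, 60, 24  ⇒  2A = 180, A = 90.
Then Σ (y_i + y_{i+1})·c_i = -360, so ȳ = -360 / (6·90) = -2/3.

-2/3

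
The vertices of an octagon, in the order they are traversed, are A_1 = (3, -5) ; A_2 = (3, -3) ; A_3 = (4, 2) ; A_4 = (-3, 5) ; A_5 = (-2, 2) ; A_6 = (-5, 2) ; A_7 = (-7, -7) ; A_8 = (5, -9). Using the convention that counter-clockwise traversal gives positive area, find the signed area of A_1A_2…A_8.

104.5

Cross-terms: 6, 18, 26, 4, 6, 49, 98, 2  ⇒  Σ = 209
Signed area = Σ/2 = 104.5 (positive ⇒ counter-clockwise traversal).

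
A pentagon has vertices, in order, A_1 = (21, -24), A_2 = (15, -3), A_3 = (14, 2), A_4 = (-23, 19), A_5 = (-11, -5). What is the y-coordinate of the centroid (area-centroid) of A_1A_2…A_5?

Apply the surveyor's formula. First the cross-terms c_i = x_i·y_{i+1} − x_{i+1}·y_i:
  297, 72, 312, 324, 369  ⇒  2A = 1374, A = 687.
Then Σ (y_i + y_{i+1})·c_i = -7704, so ȳ = -7704 / (6·687) = -428/229.

-428/229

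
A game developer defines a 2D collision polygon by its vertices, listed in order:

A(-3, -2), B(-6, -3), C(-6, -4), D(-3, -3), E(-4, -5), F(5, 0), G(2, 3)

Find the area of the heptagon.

28.5

Apply the shoelace (surveyor's) formula: 2A = Σ (x_i·y_{i+1} − x_{i+1}·y_i), indices taken mod 7.
A→B: (-3)(-3) − (-6)(-2) = -3
B→C: (-6)(-4) − (-6)(-3) = 6
C→D: (-6)(-3) − (-3)(-4) = 6
D→E: (-3)(-5) − (-4)(-3) = 3
E→F: (-4)(0) − (5)(-5) = 25
F→G: (5)(3) − (2)(0) = 15
G→A: (2)(-2) − (-3)(3) = 5
Σ = 57
Area = |Σ|/2 = 28.5.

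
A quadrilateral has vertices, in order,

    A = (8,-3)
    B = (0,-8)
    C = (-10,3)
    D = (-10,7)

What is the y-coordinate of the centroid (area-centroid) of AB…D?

Apply Gauss's area formula. First the cross-terms c_i = x_i·y_{i+1} − x_{i+1}·y_i:
  -64, -80, -40, -26  ⇒  2A = -210, A = -105.
Then Σ (y_i + y_{i+1})·c_i = 600, so ȳ = 600 / (6·(-105)) = -20/21.

-20/21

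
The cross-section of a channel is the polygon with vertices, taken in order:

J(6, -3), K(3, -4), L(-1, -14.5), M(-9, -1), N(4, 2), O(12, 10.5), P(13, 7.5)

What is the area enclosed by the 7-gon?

Apply Gauss's area formula: 2A = Σ (x_i·y_{i+1} − x_{i+1}·y_i), indices taken mod 7.
J→K: (6)(-4) − (3)(-3) = -15
K→L: (3)(-14.5) − (-1)(-4) = -47.5
L→M: (-1)(-1) − (-9)(-14.5) = -129.5
M→N: (-9)(2) − (4)(-1) = -14
N→O: (4)(10.5) − (12)(2) = 18
O→P: (12)(7.5) − (13)(10.5) = -46.5
P→J: (13)(-3) − (6)(7.5) = -84
Σ = -318.5
Area = |Σ|/2 = 159.25.

159.25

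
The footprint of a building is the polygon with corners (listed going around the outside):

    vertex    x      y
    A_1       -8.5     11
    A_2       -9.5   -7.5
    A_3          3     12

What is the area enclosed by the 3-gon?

105.875

Σ = (168.25) + (-91.5) + (135) = 211.75
Area = |Σ|/2 = 105.875.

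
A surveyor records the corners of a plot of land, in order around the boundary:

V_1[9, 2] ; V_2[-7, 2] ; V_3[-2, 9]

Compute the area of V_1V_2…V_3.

56

Cross-terms: 32, -59, -85  ⇒  Σ = -112
Area = |Σ|/2 = 56.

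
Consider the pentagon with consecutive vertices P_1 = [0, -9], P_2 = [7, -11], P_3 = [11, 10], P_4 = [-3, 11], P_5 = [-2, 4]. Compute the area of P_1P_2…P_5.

Σ = (63) + (191) + (151) + (10) + (18) = 433
Area = |Σ|/2 = 216.5.

216.5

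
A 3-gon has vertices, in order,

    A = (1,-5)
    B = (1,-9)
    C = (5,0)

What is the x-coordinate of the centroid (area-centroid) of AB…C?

7/3

Apply the shoelace (surveyor's) formula. First the cross-terms c_i = x_i·y_{i+1} − x_{i+1}·y_i:
  -4, 45, -25  ⇒  2A = 16, A = 8.
Then Σ (x_i + x_{i+1})·c_i = 112, so x̄ = 112 / (6·8) = 7/3.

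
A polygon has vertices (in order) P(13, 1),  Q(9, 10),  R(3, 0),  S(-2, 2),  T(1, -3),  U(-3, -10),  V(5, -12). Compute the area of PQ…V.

Apply the shoelace formula: 2A = Σ (x_i·y_{i+1} − x_{i+1}·y_i), indices taken mod 7.
P→Q: (13)(10) − (9)(1) = 121
Q→R: (9)(0) − (3)(10) = -30
R→S: (3)(2) − (-2)(0) = 6
S→T: (-2)(-3) − (1)(2) = 4
T→U: (1)(-10) − (-3)(-3) = -19
U→V: (-3)(-12) − (5)(-10) = 86
V→P: (5)(1) − (13)(-12) = 161
Σ = 329
Area = |Σ|/2 = 164.5.

164.5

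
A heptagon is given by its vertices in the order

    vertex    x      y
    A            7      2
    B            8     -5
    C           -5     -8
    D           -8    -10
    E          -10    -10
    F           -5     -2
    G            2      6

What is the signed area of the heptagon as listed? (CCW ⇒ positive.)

Σ = (-51) + (-89) + (-14) + (-20) + (-30) + (-26) + (-38) = -268
Signed area = Σ/2 = -134 (negative ⇒ clockwise traversal).

-134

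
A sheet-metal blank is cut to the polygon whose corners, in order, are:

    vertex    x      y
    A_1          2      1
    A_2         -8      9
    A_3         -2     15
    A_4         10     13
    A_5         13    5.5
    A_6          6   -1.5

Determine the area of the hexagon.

204.75

Apply the surveyor's formula: 2A = Σ (x_i·y_{i+1} − x_{i+1}·y_i), indices taken mod 6.
Cross-terms: 26, -102, -176, -114, -52.5, 9  ⇒  Σ = -409.5
Area = |Σ|/2 = 204.75.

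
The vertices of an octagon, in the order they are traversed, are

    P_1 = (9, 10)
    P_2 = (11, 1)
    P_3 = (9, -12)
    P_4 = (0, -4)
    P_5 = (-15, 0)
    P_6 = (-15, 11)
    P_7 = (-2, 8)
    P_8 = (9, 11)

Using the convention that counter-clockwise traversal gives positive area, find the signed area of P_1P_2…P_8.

-352

Apply the shoelace formula: 2A = Σ (x_i·y_{i+1} − x_{i+1}·y_i), indices taken mod 8.
Cross-terms: -101, -141, -36, -60, -165, -98, -94, -9  ⇒  Σ = -704
Signed area = Σ/2 = -352 (negative ⇒ clockwise traversal).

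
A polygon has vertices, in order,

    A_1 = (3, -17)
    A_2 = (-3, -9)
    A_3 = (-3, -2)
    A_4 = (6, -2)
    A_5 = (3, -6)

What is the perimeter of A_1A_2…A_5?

|A_1A_2| = √((-6)² + (8)²) = √100 = 10
|A_2A_3| = √((0)² + (7)²) = √49 = 7
|A_3A_4| = √((9)² + (0)²) = √81 = 9
|A_4A_5| = √((-3)² + (-4)²) = √25 = 5
|A_5A_1| = √((0)² + (-11)²) = √121 = 11
Perimeter = 10 + 7 + 9 + 5 + 11 = 42.

42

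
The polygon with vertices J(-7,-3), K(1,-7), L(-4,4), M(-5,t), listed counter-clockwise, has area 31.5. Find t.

0

The doubled signed area Σ (x_i y_{i+1} − x_{i+1} y_i) is linear in t.
With t=0 it equals 63; the coefficient of t is 3 (from the two edges through M).
So 3·t + 63 = 2·31.5 = 63 ⇒ t = 0.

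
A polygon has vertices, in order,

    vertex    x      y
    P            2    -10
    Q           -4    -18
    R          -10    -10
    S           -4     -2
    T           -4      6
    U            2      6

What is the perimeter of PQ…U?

60

|PQ| = √((-6)² + (-8)²) = √100 = 10
|QR| = √((-6)² + (8)²) = √100 = 10
|RS| = √((6)² + (8)²) = √100 = 10
|ST| = √((0)² + (8)²) = √64 = 8
|TU| = √((6)² + (0)²) = √36 = 6
|UP| = √((0)² + (-16)²) = √256 = 16
Perimeter = 10 + 10 + 10 + 8 + 6 + 16 = 60.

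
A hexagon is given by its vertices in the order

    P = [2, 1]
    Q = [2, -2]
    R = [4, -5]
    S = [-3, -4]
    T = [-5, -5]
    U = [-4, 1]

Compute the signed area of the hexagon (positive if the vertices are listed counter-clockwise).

-37.5

Apply the shoelace formula: 2A = Σ (x_i·y_{i+1} − x_{i+1}·y_i), indices taken mod 6.
Σ = (-6) + (-2) + (-31) + (-5) + (-25) + (-6) = -75
Signed area = Σ/2 = -37.5 (negative ⇒ clockwise traversal).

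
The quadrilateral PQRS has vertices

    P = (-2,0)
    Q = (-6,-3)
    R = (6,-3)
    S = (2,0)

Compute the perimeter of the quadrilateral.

|PQ| = √((-4)² + (-3)²) = √25 = 5
|QR| = √((12)² + (0)²) = √144 = 12
|RS| = √((-4)² + (3)²) = √25 = 5
|SP| = √((-4)² + (0)²) = √16 = 4
Perimeter = 5 + 12 + 5 + 4 = 26.

26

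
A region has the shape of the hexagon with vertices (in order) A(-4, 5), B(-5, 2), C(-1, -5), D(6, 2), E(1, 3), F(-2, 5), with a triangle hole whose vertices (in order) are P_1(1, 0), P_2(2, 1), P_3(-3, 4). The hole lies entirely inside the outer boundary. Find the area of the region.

50.5

Outer boundary:
Apply Gauss's area formula: 2A = Σ (x_i·y_{i+1} − x_{i+1}·y_i), indices taken mod 6.
Cross-terms: 17, 27, 28, 16, 11, 10  ⇒  Σ = 109
Area = |Σ|/2 = 54.5.
Hole:
P_1→P_2: (1)(1) − (2)(0) = 1
P_2→P_3: (2)(4) − (-3)(1) = 11
P_3→P_1: (-3)(0) − (1)(4) = -4
Σ = 8
Area = |Σ|/2 = 4.
Net area = 54.5 − 4 = 50.5.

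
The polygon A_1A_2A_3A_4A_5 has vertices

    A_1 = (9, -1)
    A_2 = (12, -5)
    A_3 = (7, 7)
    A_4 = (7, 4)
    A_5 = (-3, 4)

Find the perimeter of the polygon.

44

|A_1A_2| = √((3)² + (-4)²) = √25 = 5
|A_2A_3| = √((-5)² + (12)²) = √169 = 13
|A_3A_4| = √((0)² + (-3)²) = √9 = 3
|A_4A_5| = √((-10)² + (0)²) = √100 = 10
|A_5A_1| = √((12)² + (-5)²) = √169 = 13
Perimeter = 5 + 13 + 3 + 10 + 13 = 44.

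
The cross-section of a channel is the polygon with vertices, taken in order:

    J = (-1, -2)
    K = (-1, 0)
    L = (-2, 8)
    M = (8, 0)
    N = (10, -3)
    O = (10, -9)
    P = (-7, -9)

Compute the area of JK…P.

153

Apply the shoelace (surveyor's) formula: 2A = Σ (x_i·y_{i+1} − x_{i+1}·y_i), indices taken mod 7.
J→K: (-1)(0) − (-1)(-2) = -2
K→L: (-1)(8) − (-2)(0) = -8
L→M: (-2)(0) − (8)(8) = -64
M→N: (8)(-3) − (10)(0) = -24
N→O: (10)(-9) − (10)(-3) = -60
O→P: (10)(-9) − (-7)(-9) = -153
P→J: (-7)(-2) − (-1)(-9) = 5
Σ = -306
Area = |Σ|/2 = 153.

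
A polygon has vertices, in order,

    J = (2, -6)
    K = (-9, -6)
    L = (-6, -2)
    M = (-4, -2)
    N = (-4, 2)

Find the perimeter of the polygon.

32

|JK| = √((-11)² + (0)²) = √121 = 11
|KL| = √((3)² + (4)²) = √25 = 5
|LM| = √((2)² + (0)²) = √4 = 2
|MN| = √((0)² + (4)²) = √16 = 4
|NJ| = √((6)² + (-8)²) = √100 = 10
Perimeter = 11 + 5 + 2 + 4 + 10 = 32.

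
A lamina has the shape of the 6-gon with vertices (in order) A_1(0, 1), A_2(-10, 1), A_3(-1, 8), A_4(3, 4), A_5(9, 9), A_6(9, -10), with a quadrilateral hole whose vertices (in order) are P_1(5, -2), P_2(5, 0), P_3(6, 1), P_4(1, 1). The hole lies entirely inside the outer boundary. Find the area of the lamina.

Outer boundary:
Apply the shoelace (surveyor's) formula: 2A = Σ (x_i·y_{i+1} − x_{i+1}·y_i), indices taken mod 6.
A_1→A_2: (0)(1) − (-10)(1) = 10
A_2→A_3: (-10)(8) − (-1)(1) = -79
A_3→A_4: (-1)(4) − (3)(8) = -28
A_4→A_5: (3)(9) − (9)(4) = -9
A_5→A_6: (9)(-10) − (9)(9) = -171
A_6→A_1: (9)(1) − (0)(-10) = 9
Σ = -268
Area = |Σ|/2 = 134.
Hole:
Σ = (10) + (5) + (5) + (-7) = 13
Area = |Σ|/2 = 6.5.
Net area = 134 − 6.5 = 127.5.

127.5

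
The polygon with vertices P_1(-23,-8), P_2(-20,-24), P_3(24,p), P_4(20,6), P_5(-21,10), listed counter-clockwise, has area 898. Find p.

Write out the shoelace sum; only the two edges meeting at P_3 involve p:
2·Area = [((-20)·p − 24·(-24)) + (24·6 − 20·p)] + 1116
       = -40·p + 1836 = 1796
⇒ p = 1.

1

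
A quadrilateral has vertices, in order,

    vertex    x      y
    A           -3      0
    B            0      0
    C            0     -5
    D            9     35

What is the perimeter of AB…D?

|AB| = √((3)² + (0)²) = √9 = 3
|BC| = √((0)² + (-5)²) = √25 = 5
|CD| = √((9)² + (40)²) = √1681 = 41
|DA| = √((-12)² + (-35)²) = √1369 = 37
Perimeter = 3 + 5 + 41 + 37 = 86.

86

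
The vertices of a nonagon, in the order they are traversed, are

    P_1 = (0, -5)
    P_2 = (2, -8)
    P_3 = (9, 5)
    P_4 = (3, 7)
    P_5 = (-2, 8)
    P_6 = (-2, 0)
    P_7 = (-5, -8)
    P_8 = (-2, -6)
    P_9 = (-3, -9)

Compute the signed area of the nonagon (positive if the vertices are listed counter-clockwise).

119.5

Apply Gauss's area formula: 2A = Σ (x_i·y_{i+1} − x_{i+1}·y_i), indices taken mod 9.
Σ = (10) + (82) + (48) + (38) + (16) + (16) + (14) + (0) + (15) = 239
Signed area = Σ/2 = 119.5 (positive ⇒ counter-clockwise traversal).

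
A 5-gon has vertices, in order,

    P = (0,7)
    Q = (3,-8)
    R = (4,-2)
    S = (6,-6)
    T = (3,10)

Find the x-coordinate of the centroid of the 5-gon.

Apply the shoelace formula. First the cross-terms c_i = x_i·y_{i+1} − x_{i+1}·y_i:
  -21, 26, -12, 78, 21  ⇒  2A = 92, A = 46.
Then Σ (x_i + x_{i+1})·c_i = 764, so x̄ = 764 / (6·46) = 191/69.

191/69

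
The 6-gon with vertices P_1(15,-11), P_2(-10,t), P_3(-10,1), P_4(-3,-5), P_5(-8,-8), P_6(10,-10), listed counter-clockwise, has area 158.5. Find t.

8

The doubled signed area Σ (x_i y_{i+1} − x_{i+1} y_i) is linear in t.
With t=0 it equals 117; the coefficient of t is 25 (from the two edges through P_2).
So 25·t + 117 = 2·158.5 = 317 ⇒ t = 8.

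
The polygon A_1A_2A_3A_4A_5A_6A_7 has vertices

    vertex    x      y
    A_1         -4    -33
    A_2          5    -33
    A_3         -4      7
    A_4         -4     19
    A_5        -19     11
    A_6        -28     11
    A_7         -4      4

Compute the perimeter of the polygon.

|A_1A_2| = √((9)² + (0)²) = √81 = 9
|A_2A_3| = √((-9)² + (40)²) = √1681 = 41
|A_3A_4| = √((0)² + (12)²) = √144 = 12
|A_4A_5| = √((-15)² + (-8)²) = √289 = 17
|A_5A_6| = √((-9)² + (0)²) = √81 = 9
|A_6A_7| = √((24)² + (-7)²) = √625 = 25
|A_7A_1| = √((0)² + (-37)²) = √1369 = 37
Perimeter = 9 + 41 + 12 + 17 + 9 + 25 + 37 = 150.

150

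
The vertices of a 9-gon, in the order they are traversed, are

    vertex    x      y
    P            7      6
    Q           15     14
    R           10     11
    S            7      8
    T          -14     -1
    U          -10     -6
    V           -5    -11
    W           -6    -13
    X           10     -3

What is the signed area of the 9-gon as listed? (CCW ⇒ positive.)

261.5

Σ = (8) + (25) + (3) + (105) + (74) + (80) + (-1) + (148) + (81) = 523
Signed area = Σ/2 = 261.5 (positive ⇒ counter-clockwise traversal).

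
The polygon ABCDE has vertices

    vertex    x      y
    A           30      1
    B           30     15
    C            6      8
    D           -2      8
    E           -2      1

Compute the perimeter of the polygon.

|AB| = √((0)² + (14)²) = √196 = 14
|BC| = √((-24)² + (-7)²) = √625 = 25
|CD| = √((-8)² + (0)²) = √64 = 8
|DE| = √((0)² + (-7)²) = √49 = 7
|EA| = √((32)² + (0)²) = √1024 = 32
Perimeter = 14 + 25 + 8 + 7 + 32 = 86.

86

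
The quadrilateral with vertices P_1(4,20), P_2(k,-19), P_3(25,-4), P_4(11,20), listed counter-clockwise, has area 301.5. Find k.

Write out the shoelace sum; only the two edges meeting at P_2 involve k:
2·Area = [(4·(-19) − k·20) + (k·(-4) − 25·(-19))] + 684
       = -24·k + 1083 = 603
⇒ k = 20.

20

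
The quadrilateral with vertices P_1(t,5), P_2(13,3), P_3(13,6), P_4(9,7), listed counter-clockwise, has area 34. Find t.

The doubled signed area Σ (x_i y_{i+1} − x_{i+1} y_i) is linear in t.
With t=0 it equals 56; the coefficient of t is -4 (from the two edges through P_1).
So -4·t + 56 = 2·34 = 68 ⇒ t = -3.

-3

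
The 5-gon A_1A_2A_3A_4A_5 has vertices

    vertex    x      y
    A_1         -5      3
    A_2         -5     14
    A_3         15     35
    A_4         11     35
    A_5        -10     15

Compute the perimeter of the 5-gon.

|A_1A_2| = √((0)² + (11)²) = √121 = 11
|A_2A_3| = √((20)² + (21)²) = √841 = 29
|A_3A_4| = √((-4)² + (0)²) = √16 = 4
|A_4A_5| = √((-21)² + (-20)²) = √841 = 29
|A_5A_1| = √((5)² + (-12)²) = √169 = 13
Perimeter = 11 + 29 + 4 + 29 + 13 = 86.

86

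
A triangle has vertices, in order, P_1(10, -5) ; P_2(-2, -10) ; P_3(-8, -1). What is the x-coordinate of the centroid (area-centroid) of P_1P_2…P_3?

0

Apply Gauss's area formula. First the cross-terms c_i = x_i·y_{i+1} − x_{i+1}·y_i:
  -110, -78, 50  ⇒  2A = -138, A = -69.
Then Σ (x_i + x_{i+1})·c_i = 0, so x̄ = 0 / (6·(-69)) = 0.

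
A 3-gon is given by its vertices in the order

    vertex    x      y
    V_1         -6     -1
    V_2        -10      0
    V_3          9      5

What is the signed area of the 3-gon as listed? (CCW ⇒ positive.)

-19.5

Apply the surveyor's formula: 2A = Σ (x_i·y_{i+1} − x_{i+1}·y_i), indices taken mod 3.
Σ = (-10) + (-50) + (21) = -39
Signed area = Σ/2 = -19.5 (negative ⇒ clockwise traversal).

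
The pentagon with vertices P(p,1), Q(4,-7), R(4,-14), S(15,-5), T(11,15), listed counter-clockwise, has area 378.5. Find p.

Write out the shoelace sum; only the two edges meeting at P involve p:
2·Area = [(11·1 − p·15) + (p·(-7) − 4·1)] + 442
       = -22·p + 449 = 757
⇒ p = -14.

-14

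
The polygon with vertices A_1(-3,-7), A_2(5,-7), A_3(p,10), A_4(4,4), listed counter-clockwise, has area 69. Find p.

The doubled signed area Σ (x_i y_{i+1} − x_{i+1} y_i) is linear in p.
With p=0 it equals 50; the coefficient of p is 11 (from the two edges through A_3).
So 11·p + 50 = 2·69 = 138 ⇒ p = 8.

8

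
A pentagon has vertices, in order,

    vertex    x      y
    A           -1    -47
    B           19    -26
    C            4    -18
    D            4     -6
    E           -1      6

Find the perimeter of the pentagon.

|AB| = √((20)² + (21)²) = √841 = 29
|BC| = √((-15)² + (8)²) = √289 = 17
|CD| = √((0)² + (12)²) = √144 = 12
|DE| = √((-5)² + (12)²) = √169 = 13
|EA| = √((0)² + (-53)²) = √2809 = 53
Perimeter = 29 + 17 + 12 + 13 + 53 = 124.

124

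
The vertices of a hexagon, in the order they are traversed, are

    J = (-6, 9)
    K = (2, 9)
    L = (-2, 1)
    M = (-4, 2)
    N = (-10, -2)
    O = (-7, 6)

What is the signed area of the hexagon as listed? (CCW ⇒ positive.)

-62.5

Σ = (-72) + (20) + (0) + (28) + (-74) + (-27) = -125
Signed area = Σ/2 = -62.5 (negative ⇒ clockwise traversal).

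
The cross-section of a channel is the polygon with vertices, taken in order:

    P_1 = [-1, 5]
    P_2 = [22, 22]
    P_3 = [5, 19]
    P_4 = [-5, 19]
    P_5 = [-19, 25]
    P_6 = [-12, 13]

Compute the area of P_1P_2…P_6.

Σ = (-132) + (308) + (190) + (236) + (53) + (-47) = 608
Area = |Σ|/2 = 304.

304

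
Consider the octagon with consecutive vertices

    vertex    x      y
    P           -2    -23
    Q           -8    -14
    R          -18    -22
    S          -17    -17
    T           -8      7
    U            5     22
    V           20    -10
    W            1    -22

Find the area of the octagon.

Σ = (-156) + (-76) + (-68) + (-255) + (-211) + (-490) + (-430) + (-67) = -1753
Area = |Σ|/2 = 876.5.

876.5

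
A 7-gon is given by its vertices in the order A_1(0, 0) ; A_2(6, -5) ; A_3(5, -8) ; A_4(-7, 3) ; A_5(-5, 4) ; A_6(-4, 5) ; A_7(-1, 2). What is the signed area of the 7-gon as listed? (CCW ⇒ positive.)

Apply the surveyor's formula: 2A = Σ (x_i·y_{i+1} − x_{i+1}·y_i), indices taken mod 7.
Σ = (0) + (-23) + (-41) + (-13) + (-9) + (-3) + (0) = -89
Signed area = Σ/2 = -44.5 (negative ⇒ clockwise traversal).

-44.5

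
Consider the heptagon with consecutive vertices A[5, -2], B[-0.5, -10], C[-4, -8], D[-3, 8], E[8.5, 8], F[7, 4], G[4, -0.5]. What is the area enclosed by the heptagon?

141

Apply the surveyor's formula: 2A = Σ (x_i·y_{i+1} − x_{i+1}·y_i), indices taken mod 7.
Σ = (-51) + (-36) + (-56) + (-92) + (-22) + (-19.5) + (-5.5) = -282
Area = |Σ|/2 = 141.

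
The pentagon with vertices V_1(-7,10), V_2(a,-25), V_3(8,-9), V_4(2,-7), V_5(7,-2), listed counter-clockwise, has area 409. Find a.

-20

Write out the shoelace sum; only the two edges meeting at V_2 involve a:
2·Area = [((-7)·(-25) − a·10) + (a·(-9) − 8·(-25))] + 63
       = -19·a + 438 = 818
⇒ a = -20.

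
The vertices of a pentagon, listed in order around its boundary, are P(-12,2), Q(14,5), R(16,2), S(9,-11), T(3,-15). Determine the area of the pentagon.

Apply the shoelace formula: 2A = Σ (x_i·y_{i+1} − x_{i+1}·y_i), indices taken mod 5.
P→Q: (-12)(5) − (14)(2) = -88
Q→R: (14)(2) − (16)(5) = -52
R→S: (16)(-11) − (9)(2) = -194
S→T: (9)(-15) − (3)(-11) = -102
T→P: (3)(2) − (-12)(-15) = -174
Σ = -610
Area = |Σ|/2 = 305.

305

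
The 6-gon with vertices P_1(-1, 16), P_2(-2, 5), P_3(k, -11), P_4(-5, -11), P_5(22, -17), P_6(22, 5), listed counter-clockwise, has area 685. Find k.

-13

Write out the shoelace sum; only the two edges meeting at P_3 involve k:
2·Area = [((-2)·(-11) − k·5) + (k·(-11) − (-5)·(-11))] + 1195
       = -16·k + 1162 = 1370
⇒ k = -13.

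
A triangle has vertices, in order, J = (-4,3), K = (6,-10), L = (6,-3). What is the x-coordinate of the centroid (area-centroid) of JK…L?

8/3

Apply the surveyor's formula. First the cross-terms c_i = x_i·y_{i+1} − x_{i+1}·y_i:
  22, 42, 6  ⇒  2A = 70, A = 35.
Then Σ (x_i + x_{i+1})·c_i = 560, so x̄ = 560 / (6·35) = 8/3.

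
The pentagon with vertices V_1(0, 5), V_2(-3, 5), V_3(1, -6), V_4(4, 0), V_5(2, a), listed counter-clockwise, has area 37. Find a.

3

The doubled signed area Σ (x_i y_{i+1} − x_{i+1} y_i) is linear in a.
With a=0 it equals 62; the coefficient of a is 4 (from the two edges through V_5).
So 4·a + 62 = 2·37 = 74 ⇒ a = 3.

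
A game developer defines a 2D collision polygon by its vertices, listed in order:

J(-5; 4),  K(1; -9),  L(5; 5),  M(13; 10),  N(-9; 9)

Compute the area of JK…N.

146

Apply Gauss's area formula: 2A = Σ (x_i·y_{i+1} − x_{i+1}·y_i), indices taken mod 5.
J→K: (-5)(-9) − (1)(4) = 41
K→L: (1)(5) − (5)(-9) = 50
L→M: (5)(10) − (13)(5) = -15
M→N: (13)(9) − (-9)(10) = 207
N→J: (-9)(4) − (-5)(9) = 9
Σ = 292
Area = |Σ|/2 = 146.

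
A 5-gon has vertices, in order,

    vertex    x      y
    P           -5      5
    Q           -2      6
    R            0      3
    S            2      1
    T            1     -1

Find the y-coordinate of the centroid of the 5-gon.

298/105

Apply the shoelace (surveyor's) formula. First the cross-terms c_i = x_i·y_{i+1} − x_{i+1}·y_i:
  -20, -6, -6, -3, 0  ⇒  2A = -35, A = -17.5.
Then Σ (y_i + y_{i+1})·c_i = -298, so ȳ = -298 / (6·(-17.5)) = 298/105.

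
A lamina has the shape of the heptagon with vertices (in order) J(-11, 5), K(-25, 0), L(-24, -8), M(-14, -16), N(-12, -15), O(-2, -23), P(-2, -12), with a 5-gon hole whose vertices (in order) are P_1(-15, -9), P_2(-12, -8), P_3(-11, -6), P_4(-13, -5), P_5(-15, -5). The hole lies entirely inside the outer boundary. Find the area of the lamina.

Outer boundary:
Cross-terms: 125, 200, 272, 18, 246, -22, -142  ⇒  Σ = 697
Area = |Σ|/2 = 348.5.
Hole:
Apply the surveyor's formula: 2A = Σ (x_i·y_{i+1} − x_{i+1}·y_i), indices taken mod 5.
Σ = (12) + (-16) + (-23) + (-10) + (60) = 23
Area = |Σ|/2 = 11.5.
Net area = 348.5 − 11.5 = 337.

337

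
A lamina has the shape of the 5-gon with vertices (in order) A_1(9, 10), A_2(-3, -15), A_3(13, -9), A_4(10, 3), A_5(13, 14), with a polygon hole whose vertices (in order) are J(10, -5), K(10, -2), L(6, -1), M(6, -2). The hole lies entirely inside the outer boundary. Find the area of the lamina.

167.5

Outer boundary:
Cross-terms: -105, 222, 129, 101, 4  ⇒  Σ = 351
Area = |Σ|/2 = 175.5.
Hole:
Apply the shoelace formula: 2A = Σ (x_i·y_{i+1} − x_{i+1}·y_i), indices taken mod 4.
Cross-terms: 30, 2, -6, -10  ⇒  Σ = 16
Area = |Σ|/2 = 8.
Net area = 175.5 − 8 = 167.5.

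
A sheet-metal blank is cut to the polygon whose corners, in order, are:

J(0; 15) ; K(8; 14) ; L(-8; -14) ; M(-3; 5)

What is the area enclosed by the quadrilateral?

123.5

Apply the surveyor's formula: 2A = Σ (x_i·y_{i+1} − x_{i+1}·y_i), indices taken mod 4.
Σ = (-120) + (0) + (-82) + (-45) = -247
Area = |Σ|/2 = 123.5.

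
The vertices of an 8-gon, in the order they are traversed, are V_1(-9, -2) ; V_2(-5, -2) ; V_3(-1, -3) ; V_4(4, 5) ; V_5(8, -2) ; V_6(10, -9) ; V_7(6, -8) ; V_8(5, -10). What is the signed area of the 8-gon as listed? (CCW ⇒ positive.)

Σ = (8) + (13) + (7) + (-48) + (-52) + (-26) + (-20) + (-100) = -218
Signed area = Σ/2 = -109 (negative ⇒ clockwise traversal).

-109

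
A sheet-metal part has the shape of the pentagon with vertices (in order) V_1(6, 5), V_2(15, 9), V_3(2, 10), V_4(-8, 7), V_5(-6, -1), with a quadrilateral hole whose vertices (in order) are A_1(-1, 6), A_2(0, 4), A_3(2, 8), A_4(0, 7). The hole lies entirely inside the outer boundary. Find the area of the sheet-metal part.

Outer boundary:
Apply the shoelace (surveyor's) formula: 2A = Σ (x_i·y_{i+1} − x_{i+1}·y_i), indices taken mod 5.
Σ = (-21) + (132) + (94) + (50) + (-24) = 231
Area = |Σ|/2 = 115.5.
Hole:
Apply Gauss's area formula: 2A = Σ (x_i·y_{i+1} − x_{i+1}·y_i), indices taken mod 4.
Σ = (-4) + (-8) + (14) + (7) = 9
Area = |Σ|/2 = 4.5.
Net area = 115.5 − 4.5 = 111.

111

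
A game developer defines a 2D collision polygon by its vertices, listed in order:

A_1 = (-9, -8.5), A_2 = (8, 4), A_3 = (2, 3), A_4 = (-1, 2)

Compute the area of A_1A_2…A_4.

Apply Gauss's area formula: 2A = Σ (x_i·y_{i+1} − x_{i+1}·y_i), indices taken mod 4.
Cross-terms: 32, 16, 7, 26.5  ⇒  Σ = 81.5
Area = |Σ|/2 = 40.75.

40.75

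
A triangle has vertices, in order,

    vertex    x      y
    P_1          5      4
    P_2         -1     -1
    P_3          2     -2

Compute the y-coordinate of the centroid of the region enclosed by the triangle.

Apply Gauss's area formula. First the cross-terms c_i = x_i·y_{i+1} − x_{i+1}·y_i:
  -1, 4, 18  ⇒  2A = 21, A = 10.5.
Then Σ (y_i + y_{i+1})·c_i = 21, so ȳ = 21 / (6·10.5) = 1/3.

1/3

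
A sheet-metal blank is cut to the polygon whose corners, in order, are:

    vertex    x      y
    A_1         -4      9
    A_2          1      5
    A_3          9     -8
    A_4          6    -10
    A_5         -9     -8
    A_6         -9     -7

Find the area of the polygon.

190

Apply the shoelace (surveyor's) formula: 2A = Σ (x_i·y_{i+1} − x_{i+1}·y_i), indices taken mod 6.
Σ = (-29) + (-53) + (-42) + (-138) + (-9) + (-109) = -380
Area = |Σ|/2 = 190.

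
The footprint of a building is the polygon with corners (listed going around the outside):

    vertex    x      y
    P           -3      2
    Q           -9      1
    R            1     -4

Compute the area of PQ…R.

20

Σ = (15) + (35) + (-10) = 40
Area = |Σ|/2 = 20.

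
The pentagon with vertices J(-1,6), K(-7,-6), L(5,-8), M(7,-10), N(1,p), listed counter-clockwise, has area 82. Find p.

The doubled signed area Σ (x_i y_{i+1} − x_{i+1} y_i) is linear in p.
With p=0 it equals 156; the coefficient of p is 8 (from the two edges through N).
So 8·p + 156 = 2·82 = 164 ⇒ p = 1.

1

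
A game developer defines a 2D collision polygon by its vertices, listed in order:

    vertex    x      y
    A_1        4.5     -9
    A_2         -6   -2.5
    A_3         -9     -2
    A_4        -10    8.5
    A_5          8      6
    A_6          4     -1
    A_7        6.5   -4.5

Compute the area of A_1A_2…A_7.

Apply the shoelace formula: 2A = Σ (x_i·y_{i+1} − x_{i+1}·y_i), indices taken mod 7.
A_1→A_2: (4.5)(-2.5) − (-6)(-9) = -65.25
A_2→A_3: (-6)(-2) − (-9)(-2.5) = -10.5
A_3→A_4: (-9)(8.5) − (-10)(-2) = -96.5
A_4→A_5: (-10)(6) − (8)(8.5) = -128
A_5→A_6: (8)(-1) − (4)(6) = -32
A_6→A_7: (4)(-4.5) − (6.5)(-1) = -11.5
A_7→A_1: (6.5)(-9) − (4.5)(-4.5) = -38.25
Σ = -382
Area = |Σ|/2 = 191.

191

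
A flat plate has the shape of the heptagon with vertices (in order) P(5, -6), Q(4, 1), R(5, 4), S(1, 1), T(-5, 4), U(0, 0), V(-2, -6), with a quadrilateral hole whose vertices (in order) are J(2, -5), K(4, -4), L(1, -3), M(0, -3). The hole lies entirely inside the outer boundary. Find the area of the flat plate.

Outer boundary:
Σ = (29) + (11) + (1) + (9) + (0) + (0) + (42) = 92
Area = |Σ|/2 = 46.
Hole:
Σ = (12) + (-8) + (-3) + (6) = 7
Area = |Σ|/2 = 3.5.
Net area = 46 − 3.5 = 42.5.

42.5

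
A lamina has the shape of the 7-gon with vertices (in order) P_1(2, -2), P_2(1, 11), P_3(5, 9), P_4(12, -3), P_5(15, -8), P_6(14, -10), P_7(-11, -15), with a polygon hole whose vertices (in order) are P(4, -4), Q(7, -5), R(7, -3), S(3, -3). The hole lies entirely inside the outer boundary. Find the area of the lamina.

246

Outer boundary:
Cross-terms: 24, -46, -123, -51, -38, -320, 52  ⇒  Σ = -502
Area = |Σ|/2 = 251.
Hole:
P→Q: (4)(-5) − (7)(-4) = 8
Q→R: (7)(-3) − (7)(-5) = 14
R→S: (7)(-3) − (3)(-3) = -12
S→P: (3)(-4) − (4)(-3) = 0
Σ = 10
Area = |Σ|/2 = 5.
Net area = 251 − 5 = 246.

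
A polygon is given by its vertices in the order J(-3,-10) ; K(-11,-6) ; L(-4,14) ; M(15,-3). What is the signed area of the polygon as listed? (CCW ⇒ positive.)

Apply the shoelace formula: 2A = Σ (x_i·y_{i+1} − x_{i+1}·y_i), indices taken mod 4.
Σ = (-92) + (-178) + (-198) + (-159) = -627
Signed area = Σ/2 = -313.5 (negative ⇒ clockwise traversal).

-313.5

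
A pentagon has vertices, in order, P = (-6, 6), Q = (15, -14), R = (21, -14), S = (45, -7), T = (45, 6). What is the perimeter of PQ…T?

124

|PQ| = √((21)² + (-20)²) = √841 = 29
|QR| = √((6)² + (0)²) = √36 = 6
|RS| = √((24)² + (7)²) = √625 = 25
|ST| = √((0)² + (13)²) = √169 = 13
|TP| = √((-51)² + (0)²) = √2601 = 51
Perimeter = 29 + 6 + 25 + 13 + 51 = 124.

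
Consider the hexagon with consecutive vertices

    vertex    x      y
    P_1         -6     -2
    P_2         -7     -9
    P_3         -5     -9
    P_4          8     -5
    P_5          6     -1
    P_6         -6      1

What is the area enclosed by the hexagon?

97.5

Apply Gauss's area formula: 2A = Σ (x_i·y_{i+1} − x_{i+1}·y_i), indices taken mod 6.
P_1→P_2: (-6)(-9) − (-7)(-2) = 40
P_2→P_3: (-7)(-9) − (-5)(-9) = 18
P_3→P_4: (-5)(-5) − (8)(-9) = 97
P_4→P_5: (8)(-1) − (6)(-5) = 22
P_5→P_6: (6)(1) − (-6)(-1) = 0
P_6→P_1: (-6)(-2) − (-6)(1) = 18
Σ = 195
Area = |Σ|/2 = 97.5.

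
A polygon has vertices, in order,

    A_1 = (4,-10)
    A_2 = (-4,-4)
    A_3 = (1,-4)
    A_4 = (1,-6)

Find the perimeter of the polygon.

|A_1A_2| = √((-8)² + (6)²) = √100 = 10
|A_2A_3| = √((5)² + (0)²) = √25 = 5
|A_3A_4| = √((0)² + (-2)²) = √4 = 2
|A_4A_1| = √((3)² + (-4)²) = √25 = 5
Perimeter = 10 + 5 + 2 + 5 = 22.

22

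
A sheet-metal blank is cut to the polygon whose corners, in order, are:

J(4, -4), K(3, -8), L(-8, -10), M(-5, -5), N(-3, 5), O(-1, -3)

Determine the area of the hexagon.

Apply Gauss's area formula: 2A = Σ (x_i·y_{i+1} − x_{i+1}·y_i), indices taken mod 6.
Σ = (-20) + (-94) + (-10) + (-40) + (14) + (16) = -134
Area = |Σ|/2 = 67.

67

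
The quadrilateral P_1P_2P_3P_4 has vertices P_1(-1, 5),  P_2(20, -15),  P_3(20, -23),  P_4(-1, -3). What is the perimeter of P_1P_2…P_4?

74

|P_1P_2| = √((21)² + (-20)²) = √841 = 29
|P_2P_3| = √((0)² + (-8)²) = √64 = 8
|P_3P_4| = √((-21)² + (20)²) = √841 = 29
|P_4P_1| = √((0)² + (8)²) = √64 = 8
Perimeter = 29 + 8 + 29 + 8 = 74.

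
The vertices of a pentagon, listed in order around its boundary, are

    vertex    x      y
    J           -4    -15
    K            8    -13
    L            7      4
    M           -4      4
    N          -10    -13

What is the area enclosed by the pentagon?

Apply the shoelace (surveyor's) formula: 2A = Σ (x_i·y_{i+1} − x_{i+1}·y_i), indices taken mod 5.
J→K: (-4)(-13) − (8)(-15) = 172
K→L: (8)(4) − (7)(-13) = 123
L→M: (7)(4) − (-4)(4) = 44
M→N: (-4)(-13) − (-10)(4) = 92
N→J: (-10)(-15) − (-4)(-13) = 98
Σ = 529
Area = |Σ|/2 = 264.5.

264.5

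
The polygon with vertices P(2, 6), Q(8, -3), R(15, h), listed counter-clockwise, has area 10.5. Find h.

Write out the shoelace sum; only the two edges meeting at R involve h:
2·Area = [(8·h − 15·(-3)) + (15·6 − 2·h)] + -54
       = 6·h + 81 = 21
⇒ h = -10.

-10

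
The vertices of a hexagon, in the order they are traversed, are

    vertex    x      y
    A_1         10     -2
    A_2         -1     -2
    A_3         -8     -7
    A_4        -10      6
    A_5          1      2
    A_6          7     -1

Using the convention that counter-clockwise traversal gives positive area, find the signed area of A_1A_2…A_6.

Cross-terms: -22, -9, -118, -26, -15, -4  ⇒  Σ = -194
Signed area = Σ/2 = -97 (negative ⇒ clockwise traversal).

-97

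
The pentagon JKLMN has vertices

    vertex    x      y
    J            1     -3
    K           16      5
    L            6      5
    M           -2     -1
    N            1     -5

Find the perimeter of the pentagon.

|JK| = √((15)² + (8)²) = √289 = 17
|KL| = √((-10)² + (0)²) = √100 = 10
|LM| = √((-8)² + (-6)²) = √100 = 10
|MN| = √((3)² + (-4)²) = √25 = 5
|NJ| = √((0)² + (2)²) = √4 = 2
Perimeter = 17 + 10 + 10 + 5 + 2 = 44.

44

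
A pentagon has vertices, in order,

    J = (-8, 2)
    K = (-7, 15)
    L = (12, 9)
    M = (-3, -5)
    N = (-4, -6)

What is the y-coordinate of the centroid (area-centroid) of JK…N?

188/33

Apply the surveyor's formula. First the cross-terms c_i = x_i·y_{i+1} − x_{i+1}·y_i:
  -106, -243, -33, -2, -56  ⇒  2A = -440, A = -220.
Then Σ (y_i + y_{i+1})·c_i = -7520, so ȳ = -7520 / (6·(-220)) = 188/33.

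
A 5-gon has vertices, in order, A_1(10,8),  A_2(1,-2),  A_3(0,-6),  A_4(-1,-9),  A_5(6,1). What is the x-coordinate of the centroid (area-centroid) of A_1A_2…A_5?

565/153

Apply Gauss's area formula. First the cross-terms c_i = x_i·y_{i+1} − x_{i+1}·y_i:
  -28, -6, -6, 53, 38  ⇒  2A = 51, A = 25.5.
Then Σ (x_i + x_{i+1})·c_i = 565, so x̄ = 565 / (6·25.5) = 565/153.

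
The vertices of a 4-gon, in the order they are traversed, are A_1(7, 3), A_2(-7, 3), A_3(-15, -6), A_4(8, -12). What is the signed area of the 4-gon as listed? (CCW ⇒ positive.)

232.5

Σ = (42) + (87) + (228) + (108) = 465
Signed area = Σ/2 = 232.5 (positive ⇒ counter-clockwise traversal).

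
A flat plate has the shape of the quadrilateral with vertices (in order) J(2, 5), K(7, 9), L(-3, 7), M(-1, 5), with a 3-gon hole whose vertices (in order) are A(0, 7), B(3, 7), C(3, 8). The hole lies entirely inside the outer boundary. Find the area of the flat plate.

16.5

Outer boundary:
Apply the shoelace (surveyor's) formula: 2A = Σ (x_i·y_{i+1} − x_{i+1}·y_i), indices taken mod 4.
Σ = (-17) + (76) + (-8) + (-15) = 36
Area = |Σ|/2 = 18.
Hole:
Σ = (-21) + (3) + (21) = 3
Area = |Σ|/2 = 1.5.
Net area = 18 − 1.5 = 16.5.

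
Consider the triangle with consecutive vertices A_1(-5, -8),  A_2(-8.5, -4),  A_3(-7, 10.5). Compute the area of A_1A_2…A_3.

28.375

Apply the shoelace formula: 2A = Σ (x_i·y_{i+1} − x_{i+1}·y_i), indices taken mod 3.
Σ = (-48) + (-117.25) + (108.5) = -56.75
Area = |Σ|/2 = 28.375.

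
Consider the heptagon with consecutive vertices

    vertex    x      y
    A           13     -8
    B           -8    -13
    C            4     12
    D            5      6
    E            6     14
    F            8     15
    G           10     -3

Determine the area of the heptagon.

Apply the shoelace (surveyor's) formula: 2A = Σ (x_i·y_{i+1} − x_{i+1}·y_i), indices taken mod 7.
Cross-terms: -233, -44, -36, 34, -22, -174, -41  ⇒  Σ = -516
Area = |Σ|/2 = 258.

258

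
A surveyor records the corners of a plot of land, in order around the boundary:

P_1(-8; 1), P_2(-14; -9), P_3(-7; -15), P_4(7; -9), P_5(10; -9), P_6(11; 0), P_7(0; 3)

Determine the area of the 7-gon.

292

Σ = (86) + (147) + (168) + (27) + (99) + (33) + (24) = 584
Area = |Σ|/2 = 292.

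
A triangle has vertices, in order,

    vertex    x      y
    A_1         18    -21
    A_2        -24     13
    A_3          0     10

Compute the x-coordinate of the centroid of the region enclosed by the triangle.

-2

Apply the shoelace formula. First the cross-terms c_i = x_i·y_{i+1} − x_{i+1}·y_i:
  -270, -240, -180  ⇒  2A = -690, A = -345.
Then Σ (x_i + x_{i+1})·c_i = 4140, so x̄ = 4140 / (6·(-345)) = -2.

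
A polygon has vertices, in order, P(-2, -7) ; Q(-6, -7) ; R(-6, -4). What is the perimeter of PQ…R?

12

|PQ| = √((-4)² + (0)²) = √16 = 4
|QR| = √((0)² + (3)²) = √9 = 3
|RP| = √((4)² + (-3)²) = √25 = 5
Perimeter = 4 + 3 + 5 = 12.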